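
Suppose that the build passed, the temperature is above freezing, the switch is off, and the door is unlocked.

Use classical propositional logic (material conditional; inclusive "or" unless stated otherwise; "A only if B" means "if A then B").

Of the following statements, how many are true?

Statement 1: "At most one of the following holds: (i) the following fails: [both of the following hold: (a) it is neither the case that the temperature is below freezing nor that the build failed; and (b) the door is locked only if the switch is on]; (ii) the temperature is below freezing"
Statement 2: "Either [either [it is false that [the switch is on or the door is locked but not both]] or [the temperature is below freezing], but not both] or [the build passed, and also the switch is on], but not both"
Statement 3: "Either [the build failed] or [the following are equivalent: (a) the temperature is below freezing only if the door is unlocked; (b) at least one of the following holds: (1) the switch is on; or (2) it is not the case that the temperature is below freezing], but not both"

3

Let Q = "the temperature is below freezing" (False), P = "the build passed" (True), S = "the door is locked" (False), R = "the switch is on" (False).

Statement 1: Parsed as not ((Q nor not P) and (S -> R)) nand Q

not P = not True = False
Q nor not P = False nor False = True
S -> R = False -> False = True
(Q nor not P) and (S -> R) = True and True = True
not ((Q nor not P) and (S -> R)) = not True = False
not ((Q nor not P) and (S -> R)) nand Q = False nand False = True
So Statement 1 is true.

Statement 2: This is (not (R xor S) xor Q) xor (P and R).

R xor S = False xor False = False
not (R xor S) = not False = True
not (R xor S) xor Q = True xor False = True
P and R = True and False = False
(not (R xor S) xor Q) xor (P and R) = True xor False = True
So Statement 2 is true.

Statement 3: This is not P xor ((Q -> not S) iff (R or not Q)).

not P = not True = False
not S = not False = True
Q -> not S = False -> True = True
not Q = not False = True
R or not Q = False or True = True
(Q -> not S) iff (R or not Q) = True iff True = True
not P xor ((Q -> not S) iff (R or not Q)) = False xor True = True
Hence Statement 3 is true.

3 of the 3 statements are true (Statement 1, Statement 2, Statement 3).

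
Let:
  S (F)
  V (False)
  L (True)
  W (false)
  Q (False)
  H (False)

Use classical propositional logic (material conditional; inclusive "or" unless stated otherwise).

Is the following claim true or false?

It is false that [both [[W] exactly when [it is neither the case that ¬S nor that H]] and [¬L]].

True.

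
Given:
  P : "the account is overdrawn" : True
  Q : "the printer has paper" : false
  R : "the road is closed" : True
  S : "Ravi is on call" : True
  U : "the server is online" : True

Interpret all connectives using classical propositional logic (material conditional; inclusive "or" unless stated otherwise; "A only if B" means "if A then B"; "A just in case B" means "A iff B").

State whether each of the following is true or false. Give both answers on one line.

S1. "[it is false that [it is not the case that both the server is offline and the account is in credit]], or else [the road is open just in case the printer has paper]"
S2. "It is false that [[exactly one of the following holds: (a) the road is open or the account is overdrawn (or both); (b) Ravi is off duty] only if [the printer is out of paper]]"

S1 True; S2 False

S1: Formalization: not (not U nand not P) or (not R iff Q)

not U = not True = False
not P = not True = False
not U nand not P = False nand False = True
not (not U nand not P) = not True = False
not R = not True = False
not R iff Q = False iff False = True
not (not U nand not P) or (not R iff Q) = False or True = True
Hence S1 is true.

S2: This is not (((not R or P) xor not S) -> not Q).

not R = not True = False
not R or P = False or True = True
not S = not True = False
(not R or P) xor not S = True xor False = True
not Q = not False = True
((not R or P) xor not S) -> not Q = True -> True = True
not (((not R or P) xor not S) -> not Q) = not True = False
So S2 is false.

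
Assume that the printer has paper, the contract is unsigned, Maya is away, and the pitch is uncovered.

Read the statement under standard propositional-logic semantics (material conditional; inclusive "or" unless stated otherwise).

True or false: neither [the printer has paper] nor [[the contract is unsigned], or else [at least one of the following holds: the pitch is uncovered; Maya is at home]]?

False.

Let L = "the printer has paper" (T), S = "the contract is signed" (F), R = "the pitch is covered" (F), H = "Maya is at home" (F).
Parsed as L nor (~S | (~R | H))

~S = ~F = T
~R = ~F = T
~R | H = T | F = T
~S | (~R | H) = T | T = T
L nor (~S | (~R | H)) = T nor T = F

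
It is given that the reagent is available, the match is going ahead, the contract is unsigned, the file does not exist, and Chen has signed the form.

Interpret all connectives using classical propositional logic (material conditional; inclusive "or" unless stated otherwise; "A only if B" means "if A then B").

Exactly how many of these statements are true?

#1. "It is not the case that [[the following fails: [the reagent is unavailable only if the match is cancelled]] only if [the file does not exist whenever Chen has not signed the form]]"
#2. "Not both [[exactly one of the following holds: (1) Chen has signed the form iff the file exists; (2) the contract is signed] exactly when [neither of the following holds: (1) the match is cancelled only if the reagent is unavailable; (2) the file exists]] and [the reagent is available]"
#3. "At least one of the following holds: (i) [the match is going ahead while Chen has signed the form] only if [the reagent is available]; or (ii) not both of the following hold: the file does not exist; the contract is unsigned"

1

Let P = "the reagent is available" (True), Q = "the match is cancelled" (False), U = "Chen has signed the form" (True), S = "the file exists" (False), R = "the contract is signed" (False).

#1: Parsed as not (not (not P -> Q) -> (not U -> not S))

not P = not True = False
not P -> Q = False -> False = True
not (not P -> Q) = not True = False
not U = not True = False
not S = not False = True
not U -> not S = False -> True = True
not (not P -> Q) -> (not U -> not S) = False -> True = True
not (not (not P -> Q) -> (not U -> not S)) = not True = False
Thus #1 is false.

#2: Parsed as (((U iff S) xor R) iff ((Q -> not P) nor S)) nand P

U iff S = True iff False = False
(U iff S) xor R = False xor False = False
not P = not True = False
Q -> not P = False -> False = True
(Q -> not P) nor S = True nor False = False
((U iff S) xor R) iff ((Q -> not P) nor S) = False iff False = True
(((U iff S) xor R) iff ((Q -> not P) nor S)) nand P = True nand True = False
So #2 is false.

#3: Formalization: ((not Q and U) -> P) or (not S nand not R)

not Q = not False = True
not Q and U = True and True = True
(not Q and U) -> P = True -> True = True
not S = not False = True
not R = not False = True
not S nand not R = True nand True = False
((not Q and U) -> P) or (not S nand not R) = True or False = True
Thus #3 is true.

1 of the 3 statements is true.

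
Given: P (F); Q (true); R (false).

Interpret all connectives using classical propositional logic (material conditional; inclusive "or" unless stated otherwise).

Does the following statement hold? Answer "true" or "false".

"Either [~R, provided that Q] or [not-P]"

The statement is true.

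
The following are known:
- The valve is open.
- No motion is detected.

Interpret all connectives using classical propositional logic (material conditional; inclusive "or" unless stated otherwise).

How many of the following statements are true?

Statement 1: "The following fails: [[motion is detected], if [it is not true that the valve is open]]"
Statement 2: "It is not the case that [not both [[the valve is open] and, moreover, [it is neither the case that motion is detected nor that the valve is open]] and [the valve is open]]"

0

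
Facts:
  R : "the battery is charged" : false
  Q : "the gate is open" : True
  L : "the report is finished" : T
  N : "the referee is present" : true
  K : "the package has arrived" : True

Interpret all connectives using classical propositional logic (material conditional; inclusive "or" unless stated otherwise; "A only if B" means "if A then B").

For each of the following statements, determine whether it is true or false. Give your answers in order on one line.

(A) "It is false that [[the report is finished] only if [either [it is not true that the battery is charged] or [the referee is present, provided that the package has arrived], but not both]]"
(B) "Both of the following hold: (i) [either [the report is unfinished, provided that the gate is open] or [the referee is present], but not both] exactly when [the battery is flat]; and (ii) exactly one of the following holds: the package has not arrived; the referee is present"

(A) True; (B) True

(A): In symbols: not (L -> (not R xor (K -> N)))

not R = not False = True
K -> N = True -> True = True
not R xor (K -> N) = True xor True = False
L -> (not R xor (K -> N)) = True -> False = False
not (L -> (not R xor (K -> N))) = not False = True
Thus (A) is true.

(B): Parsed as (((Q -> not L) xor N) iff not R) and (not K xor N)

not L = not True = False
Q -> not L = True -> False = False
(Q -> not L) xor N = False xor True = True
not R = not False = True
((Q -> not L) xor N) iff not R = True iff True = True
not K = not True = False
not K xor N = False xor True = True
(((Q -> not L) xor N) iff not R) and (not K xor N) = True and True = True
Thus (B) is true.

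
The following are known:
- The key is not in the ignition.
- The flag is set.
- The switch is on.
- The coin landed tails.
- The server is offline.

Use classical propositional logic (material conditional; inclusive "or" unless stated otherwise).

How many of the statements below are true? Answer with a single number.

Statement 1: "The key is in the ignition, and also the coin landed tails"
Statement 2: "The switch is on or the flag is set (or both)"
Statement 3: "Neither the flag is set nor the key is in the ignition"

1

Let V = "the key is in the ignition" (False), L = "the coin landed heads" (False), Q = "the switch is on" (True), P = "the flag is set" (True).

Statement 1: In symbols: V and not L

not L = not False = True
V and not L = False and True = False
Thus Statement 1 is false.

Statement 2: Parsed as Q or P

Q or P = True or True = True
Thus Statement 2 is true.

Statement 3: Formalization: P nor V

P nor V = True nor False = False
So Statement 3 is false.

True statements: 1 (Statement 2).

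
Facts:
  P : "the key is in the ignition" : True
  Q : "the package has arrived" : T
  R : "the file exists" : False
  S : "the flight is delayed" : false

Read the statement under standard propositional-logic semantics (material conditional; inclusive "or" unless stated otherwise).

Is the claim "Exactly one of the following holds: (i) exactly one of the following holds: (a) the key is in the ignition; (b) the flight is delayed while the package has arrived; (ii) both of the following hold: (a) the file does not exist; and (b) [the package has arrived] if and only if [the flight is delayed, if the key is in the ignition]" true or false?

True.

In symbols: (P ⊕ (S ∧ Q)) ⊕ (¬R ∧ (Q ↔ (P → S)))

S ∧ Q = F ∧ T = F
P ⊕ (S ∧ Q) = T ⊕ F = T
¬R = ¬F = T
P → S = T → F = F
Q ↔ (P → S) = T ↔ F = F
¬R ∧ (Q ↔ (P → S)) = T ∧ F = F
(P ⊕ (S ∧ Q)) ⊕ (¬R ∧ (Q ↔ (P → S))) = T ⊕ F = T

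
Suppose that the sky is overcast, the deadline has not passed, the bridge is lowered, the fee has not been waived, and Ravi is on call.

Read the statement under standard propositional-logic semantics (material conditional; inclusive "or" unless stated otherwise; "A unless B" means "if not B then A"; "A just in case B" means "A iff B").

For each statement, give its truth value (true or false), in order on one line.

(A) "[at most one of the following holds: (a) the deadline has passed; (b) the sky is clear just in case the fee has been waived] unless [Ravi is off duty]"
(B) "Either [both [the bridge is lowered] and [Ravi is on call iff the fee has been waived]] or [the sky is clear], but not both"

(A) true / (B) false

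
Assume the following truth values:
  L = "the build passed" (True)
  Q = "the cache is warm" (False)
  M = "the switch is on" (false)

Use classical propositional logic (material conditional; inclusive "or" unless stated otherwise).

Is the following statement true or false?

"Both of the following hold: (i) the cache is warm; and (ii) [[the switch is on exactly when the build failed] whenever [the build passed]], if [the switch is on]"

false

Formalization: Q and (M -> (L -> (M iff not L)))

not L = not True = False
M iff not L = False iff False = True
L -> (M iff not L) = True -> True = True
M -> (L -> (M iff not L)) = False -> True = True
Q and (M -> (L -> (M iff not L))) = False and True = False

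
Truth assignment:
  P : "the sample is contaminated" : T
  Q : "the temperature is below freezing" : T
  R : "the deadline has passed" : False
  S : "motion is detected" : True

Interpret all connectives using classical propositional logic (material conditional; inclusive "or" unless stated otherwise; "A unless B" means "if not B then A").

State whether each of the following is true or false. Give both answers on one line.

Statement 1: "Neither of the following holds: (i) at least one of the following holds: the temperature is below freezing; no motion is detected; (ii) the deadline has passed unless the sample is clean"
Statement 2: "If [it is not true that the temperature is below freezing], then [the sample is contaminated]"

Statement 1 false; Statement 2 true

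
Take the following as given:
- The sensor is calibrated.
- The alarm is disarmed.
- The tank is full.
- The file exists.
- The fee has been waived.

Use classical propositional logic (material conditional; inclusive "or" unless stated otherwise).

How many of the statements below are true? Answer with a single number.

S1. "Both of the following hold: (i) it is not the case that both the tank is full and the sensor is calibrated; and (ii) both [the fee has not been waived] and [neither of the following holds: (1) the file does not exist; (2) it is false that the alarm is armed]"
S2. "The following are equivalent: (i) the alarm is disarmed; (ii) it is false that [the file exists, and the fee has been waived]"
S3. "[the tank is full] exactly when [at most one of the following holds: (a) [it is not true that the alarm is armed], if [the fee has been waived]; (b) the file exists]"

0

Let R = "the tank is full" (T), P = "the sensor is calibrated" (T), U = "the fee has been waived" (T), S = "the file exists" (T), Q = "the alarm is armed" (F).

S1: Formalization: (R nand P) & (~U & (~S nor ~Q))

R nand P = T nand T = F
~U = ~T = F
~S = ~T = F
~Q = ~F = T
~S nor ~Q = F nor T = F
~U & (~S nor ~Q) = F & F = F
(R nand P) & (~U & (~S nor ~Q)) = F & F = F
So S1 is false.

S2: Formalization: ~Q <-> ~(S & U)

~Q = ~F = T
S & U = T & T = T
~(S & U) = ~T = F
~Q <-> ~(S & U) = T <-> F = F
Thus S2 is false.

S3: This is R <-> ((U -> ~Q) nand S).

~Q = ~F = T
U -> ~Q = T -> T = T
(U -> ~Q) nand S = T nand T = F
R <-> ((U -> ~Q) nand S) = T <-> F = F
Thus S3 is false.

Count: 0.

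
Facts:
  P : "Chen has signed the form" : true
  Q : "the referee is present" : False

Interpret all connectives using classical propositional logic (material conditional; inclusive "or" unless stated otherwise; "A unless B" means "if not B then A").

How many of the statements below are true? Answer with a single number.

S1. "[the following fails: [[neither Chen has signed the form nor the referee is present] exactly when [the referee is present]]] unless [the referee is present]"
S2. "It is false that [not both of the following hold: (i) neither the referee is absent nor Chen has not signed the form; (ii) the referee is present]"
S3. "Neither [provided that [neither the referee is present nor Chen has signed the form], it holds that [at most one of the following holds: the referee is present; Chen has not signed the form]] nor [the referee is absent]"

S1: In symbols: not ((P nor Q) iff Q) or Q

P nor Q = True nor False = False
(P nor Q) iff Q = False iff False = True
not ((P nor Q) iff Q) = not True = False
not ((P nor Q) iff Q) or Q = False or False = False
Hence S1 is false.

S2: In symbols: not ((not Q nor not P) nand Q)

not Q = not False = True
not P = not True = False
not Q nor not P = True nor False = False
(not Q nor not P) nand Q = False nand False = True
not ((not Q nor not P) nand Q) = not True = False
So S2 is false.

S3: Parsed as ((Q nor P) -> (Q nand not P)) nor not Q

Q nor P = False nor True = False
not P = not True = False
Q nand not P = False nand False = True
(Q nor P) -> (Q nand not P) = False -> True = True
not Q = not False = True
((Q nor P) -> (Q nand not P)) nor not Q = True nor True = False
Hence S3 is false.

Count: 0.

0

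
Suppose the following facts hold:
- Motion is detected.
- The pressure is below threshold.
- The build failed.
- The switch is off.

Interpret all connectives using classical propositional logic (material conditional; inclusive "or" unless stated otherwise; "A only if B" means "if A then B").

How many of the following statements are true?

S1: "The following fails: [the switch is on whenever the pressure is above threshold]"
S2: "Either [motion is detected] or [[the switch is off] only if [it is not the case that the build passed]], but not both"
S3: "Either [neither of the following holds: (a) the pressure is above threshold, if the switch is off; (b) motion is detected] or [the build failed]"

Let Q = "the pressure is above threshold" (False), S = "the switch is on" (False), P = "motion is detected" (True), R = "the build passed" (False).

S1: In symbols: not (Q -> S)

Q -> S = False -> False = True
not (Q -> S) = not True = False
So S1 is false.

S2: This is P xor (not S -> not R).

not S = not False = True
not R = not False = True
not S -> not R = True -> True = True
P xor (not S -> not R) = True xor True = False
So S2 is false.

S3: In symbols: ((not S -> Q) nor P) or not R

not S = not False = True
not S -> Q = True -> False = False
(not S -> Q) nor P = False nor True = False
not R = not False = True
((not S -> Q) nor P) or not R = False or True = True
So S3 is true.

True statements: 1 (S3).

1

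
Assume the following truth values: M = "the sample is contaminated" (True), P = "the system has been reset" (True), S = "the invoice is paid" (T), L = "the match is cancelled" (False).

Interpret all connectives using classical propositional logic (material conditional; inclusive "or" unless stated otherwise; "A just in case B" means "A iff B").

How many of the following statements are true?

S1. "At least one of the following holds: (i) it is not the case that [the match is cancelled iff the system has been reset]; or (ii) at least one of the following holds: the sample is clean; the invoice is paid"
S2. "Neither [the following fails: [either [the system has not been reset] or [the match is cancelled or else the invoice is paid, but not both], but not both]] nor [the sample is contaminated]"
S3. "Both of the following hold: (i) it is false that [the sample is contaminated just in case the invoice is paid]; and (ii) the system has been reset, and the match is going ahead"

S1: Parsed as ¬(L ↔ P) ∨ (¬M ∨ S)

L ↔ P = F ↔ T = F
¬(L ↔ P) = ¬F = T
¬M = ¬T = F
¬M ∨ S = F ∨ T = T
¬(L ↔ P) ∨ (¬M ∨ S) = T ∨ T = T
Thus S1 is true.

S2: In symbols: ¬(¬P ⊕ (L ⊕ S)) ↓ M

¬P = ¬T = F
L ⊕ S = F ⊕ T = T
¬P ⊕ (L ⊕ S) = F ⊕ T = T
¬(¬P ⊕ (L ⊕ S)) = ¬T = F
¬(¬P ⊕ (L ⊕ S)) ↓ M = F ↓ T = F
So S2 is false.

S3: Formalization: ¬(M ↔ S) ∧ (P ∧ ¬L)

M ↔ S = T ↔ T = T
¬(M ↔ S) = ¬T = F
¬L = ¬F = T
P ∧ ¬L = T ∧ T = T
¬(M ↔ S) ∧ (P ∧ ¬L) = F ∧ T = F
Hence S3 is false.

1 of the 3 statements is true (S1).

1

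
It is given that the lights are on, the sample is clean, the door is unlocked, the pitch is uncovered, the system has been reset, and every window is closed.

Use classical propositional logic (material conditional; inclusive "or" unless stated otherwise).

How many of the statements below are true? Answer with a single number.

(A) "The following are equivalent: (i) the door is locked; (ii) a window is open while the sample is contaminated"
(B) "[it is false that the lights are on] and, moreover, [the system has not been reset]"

1

Let R = "the door is locked" (F), V = "a window is open" (F), Q = "the sample is contaminated" (F), P = "the lights are on" (T), U = "the system has been reset" (T).

(A): This is R ↔ (V ∧ Q).

V ∧ Q = F ∧ F = F
R ↔ (V ∧ Q) = F ↔ F = T
Hence (A) is true.

(B): Parsed as ¬P ∧ ¬U

¬P = ¬T = F
¬U = ¬T = F
¬P ∧ ¬U = F ∧ F = F
Thus (B) is false.

1 of the 2 statements is true.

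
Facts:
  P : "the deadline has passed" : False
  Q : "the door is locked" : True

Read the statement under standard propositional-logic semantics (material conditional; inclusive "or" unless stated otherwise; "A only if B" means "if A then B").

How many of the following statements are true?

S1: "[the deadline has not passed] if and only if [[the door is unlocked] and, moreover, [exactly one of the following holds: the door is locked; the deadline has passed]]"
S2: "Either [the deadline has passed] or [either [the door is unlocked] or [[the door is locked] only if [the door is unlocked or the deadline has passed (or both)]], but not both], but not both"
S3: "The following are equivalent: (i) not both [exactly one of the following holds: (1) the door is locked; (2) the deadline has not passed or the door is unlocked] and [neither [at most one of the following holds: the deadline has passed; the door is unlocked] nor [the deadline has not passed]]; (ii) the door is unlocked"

S1: In symbols: ~P <-> (~Q & (Q xor P))

~P = ~F = T
~Q = ~T = F
Q xor P = T xor F = T
~Q & (Q xor P) = F & T = F
~P <-> (~Q & (Q xor P)) = T <-> F = F
Hence S1 is false.

S2: This is P xor (~Q xor (Q -> (~Q | P))).

~Q = ~T = F
~Q = ~T = F
~Q | P = F | F = F
Q -> (~Q | P) = T -> F = F
~Q xor (Q -> (~Q | P)) = F xor F = F
P xor (~Q xor (Q -> (~Q | P))) = F xor F = F
So S2 is false.

S3: Parsed as ((Q xor (~P | ~Q)) nand ((P nand ~Q) nor ~P)) <-> ~Q

~P = ~F = T
~Q = ~T = F
~P | ~Q = T | F = T
Q xor (~P | ~Q) = T xor T = F
~Q = ~T = F
P nand ~Q = F nand F = T
~P = ~F = T
(P nand ~Q) nor ~P = T nor T = F
(Q xor (~P | ~Q)) nand ((P nand ~Q) nor ~P) = F nand F = T
~Q = ~T = F
((Q xor (~P | ~Q)) nand ((P nand ~Q) nor ~P)) <-> ~Q = T <-> F = F
So S3 is false.

True statements: 0 (none).

0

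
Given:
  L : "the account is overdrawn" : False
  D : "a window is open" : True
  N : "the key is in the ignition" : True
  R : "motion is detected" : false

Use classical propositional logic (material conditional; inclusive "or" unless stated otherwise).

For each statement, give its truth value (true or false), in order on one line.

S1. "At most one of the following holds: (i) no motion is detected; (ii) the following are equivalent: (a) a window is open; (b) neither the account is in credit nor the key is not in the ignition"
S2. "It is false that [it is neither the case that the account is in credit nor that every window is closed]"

S1: In symbols: not R nand (D iff (not L nor not N))

not R = not False = True
not L = not False = True
not N = not True = False
not L nor not N = True nor False = False
D iff (not L nor not N) = True iff False = False
not R nand (D iff (not L nor not N)) = True nand False = True
Thus S1 is true.

S2: In symbols: not (not L nor not D)

not L = not False = True
not D = not True = False
not L nor not D = True nor False = False
not (not L nor not D) = not False = True
So S2 is true.

S1 true, S2 true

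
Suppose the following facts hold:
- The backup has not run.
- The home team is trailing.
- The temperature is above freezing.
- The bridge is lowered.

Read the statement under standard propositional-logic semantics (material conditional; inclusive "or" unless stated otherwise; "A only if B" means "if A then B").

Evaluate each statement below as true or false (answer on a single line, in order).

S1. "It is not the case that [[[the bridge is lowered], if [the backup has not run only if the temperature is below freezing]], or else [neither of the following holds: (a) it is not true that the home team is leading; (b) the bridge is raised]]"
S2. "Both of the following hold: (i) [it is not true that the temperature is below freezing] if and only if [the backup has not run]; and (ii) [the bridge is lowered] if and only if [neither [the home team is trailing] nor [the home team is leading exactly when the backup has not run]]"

Let H = "the backup has run" (False), D = "the temperature is below freezing" (False), S = "the bridge is raised" (False), N = "the home team is leading" (False).

S1: This is not (((not H -> D) -> not S) or (not N nor S)).

not H = not False = True
not H -> D = True -> False = False
not S = not False = True
(not H -> D) -> not S = False -> True = True
not N = not False = True
not N nor S = True nor False = False
((not H -> D) -> not S) or (not N nor S) = True or False = True
not (((not H -> D) -> not S) or (not N nor S)) = not True = False
Thus S1 is false.

S2: Parsed as (not D iff not H) and (not S iff (not N nor (N iff not H)))

not D = not False = True
not H = not False = True
not D iff not H = True iff True = True
not S = not False = True
not N = not False = True
not H = not False = True
N iff not H = False iff True = False
not N nor (N iff not H) = True nor False = False
not S iff (not N nor (N iff not H)) = True iff False = False
(not D iff not H) and (not S iff (not N nor (N iff not H))) = True and False = False
So S2 is false.

S1 F / S2 F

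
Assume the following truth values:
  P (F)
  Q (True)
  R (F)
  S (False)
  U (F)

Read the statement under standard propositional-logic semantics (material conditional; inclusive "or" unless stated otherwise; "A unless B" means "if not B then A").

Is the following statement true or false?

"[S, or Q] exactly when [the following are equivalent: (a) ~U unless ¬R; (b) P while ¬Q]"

Values: S=False, Q=True, U=False, R=False, P=False.
In symbols: (S or Q) iff ((not U or not R) iff (P and not Q))

S or Q = False or True = True
not U = not False = True
not R = not False = True
not U or not R = True or True = True
not Q = not True = False
P and not Q = False and False = False
(not U or not R) iff (P and not Q) = True iff False = False
(S or Q) iff ((not U or not R) iff (P and not Q)) = True iff False = False

The statement is false.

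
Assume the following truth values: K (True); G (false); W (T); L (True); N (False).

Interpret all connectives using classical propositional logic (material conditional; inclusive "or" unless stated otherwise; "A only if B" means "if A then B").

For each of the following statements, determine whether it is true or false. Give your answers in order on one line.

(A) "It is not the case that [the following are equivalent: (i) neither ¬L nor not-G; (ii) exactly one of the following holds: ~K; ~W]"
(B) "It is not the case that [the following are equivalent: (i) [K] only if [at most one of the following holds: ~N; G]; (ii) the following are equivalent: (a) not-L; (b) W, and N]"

(A) false, (B) false

(A): Parsed as ~((~L nor ~G) <-> (~K xor ~W))

~L = ~T = F
~G = ~F = T
~L nor ~G = F nor T = F
~K = ~T = F
~W = ~T = F
~K xor ~W = F xor F = F
(~L nor ~G) <-> (~K xor ~W) = F <-> F = T
~((~L nor ~G) <-> (~K xor ~W)) = ~T = F
Thus (A) is false.

(B): In symbols: ~((K -> (~N nand G)) <-> (~L <-> (W & N)))

~N = ~F = T
~N nand G = T nand F = T
K -> (~N nand G) = T -> T = T
~L = ~T = F
W & N = T & F = F
~L <-> (W & N) = F <-> F = T
(K -> (~N nand G)) <-> (~L <-> (W & N)) = T <-> T = T
~((K -> (~N nand G)) <-> (~L <-> (W & N))) = ~T = F
Thus (B) is false.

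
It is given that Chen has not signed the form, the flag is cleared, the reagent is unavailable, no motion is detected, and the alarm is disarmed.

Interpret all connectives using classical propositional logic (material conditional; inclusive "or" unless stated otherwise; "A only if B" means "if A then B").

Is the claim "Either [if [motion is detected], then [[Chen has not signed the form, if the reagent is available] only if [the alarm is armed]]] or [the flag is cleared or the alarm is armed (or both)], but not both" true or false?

Let K = "motion is detected" (False), H = "the reagent is available" (False), N = "Chen has signed the form" (False), G = "the alarm is armed" (False), P = "the flag is set" (False).
Parsed as (K -> ((H -> not N) -> G)) xor (not P or G)

not N = not False = True
H -> not N = False -> True = True
(H -> not N) -> G = True -> False = False
K -> ((H -> not N) -> G) = False -> False = True
not P = not False = True
not P or G = True or False = True
(K -> ((H -> not N) -> G)) xor (not P or G) = True xor True = False

False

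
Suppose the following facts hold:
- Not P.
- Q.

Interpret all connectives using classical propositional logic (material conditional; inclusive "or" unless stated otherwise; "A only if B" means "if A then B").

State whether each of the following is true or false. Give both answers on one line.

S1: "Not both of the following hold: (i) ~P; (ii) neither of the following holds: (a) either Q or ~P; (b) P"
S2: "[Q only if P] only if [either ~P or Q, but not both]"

S1 T; S2 T

S1: This is not P nand ((Q or not P) nor P).

not P = not False = True
not P = not False = True
Q or not P = True or True = True
(Q or not P) nor P = True nor False = False
not P nand ((Q or not P) nor P) = True nand False = True
Hence S1 is true.

S2: Parsed as (Q -> P) -> (not P xor Q)

Q -> P = True -> False = False
not P = not False = True
not P xor Q = True xor True = False
(Q -> P) -> (not P xor Q) = False -> False = True
Thus S2 is true.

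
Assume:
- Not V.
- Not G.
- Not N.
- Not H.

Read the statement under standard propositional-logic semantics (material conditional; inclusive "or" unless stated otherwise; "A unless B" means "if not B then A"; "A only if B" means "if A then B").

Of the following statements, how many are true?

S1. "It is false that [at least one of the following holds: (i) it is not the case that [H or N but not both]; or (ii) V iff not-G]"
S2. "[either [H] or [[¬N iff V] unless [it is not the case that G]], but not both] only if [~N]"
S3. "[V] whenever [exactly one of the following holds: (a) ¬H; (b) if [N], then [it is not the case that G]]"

S1: This is not (not (H xor N) or (V iff not G)).

H xor N = False xor False = False
not (H xor N) = not False = True
not G = not False = True
V iff not G = False iff True = False
not (H xor N) or (V iff not G) = True or False = True
not (not (H xor N) or (V iff not G)) = not True = False
Thus S1 is false.

S2: In symbols: (H xor ((not N iff V) or not G)) -> not N

not N = not False = True
not N iff V = True iff False = False
not G = not False = True
(not N iff V) or not G = False or True = True
H xor ((not N iff V) or not G) = False xor True = True
not N = not False = True
(H xor ((not N iff V) or not G)) -> not N = True -> True = True
Thus S2 is true.

S3: Formalization: (not H xor (N -> not G)) -> V

not H = not False = True
not G = not False = True
N -> not G = False -> True = True
not H xor (N -> not G) = True xor True = False
(not H xor (N -> not G)) -> V = False -> False = True
Hence S3 is true.

Count: 2.

2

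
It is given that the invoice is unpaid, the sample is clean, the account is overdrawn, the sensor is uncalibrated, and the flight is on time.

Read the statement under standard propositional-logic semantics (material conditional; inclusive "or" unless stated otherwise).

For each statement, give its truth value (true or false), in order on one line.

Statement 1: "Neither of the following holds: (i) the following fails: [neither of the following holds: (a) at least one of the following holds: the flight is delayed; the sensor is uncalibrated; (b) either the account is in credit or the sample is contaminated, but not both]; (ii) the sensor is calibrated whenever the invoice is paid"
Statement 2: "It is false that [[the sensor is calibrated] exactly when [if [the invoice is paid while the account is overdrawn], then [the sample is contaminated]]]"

Statement 1 F, Statement 2 T

Let U = "the flight is delayed" (F), S = "the sensor is calibrated" (F), R = "the account is overdrawn" (T), Q = "the sample is contaminated" (F), P = "the invoice is paid" (F).

Statement 1: Formalization: ~((U | ~S) nor (~R xor Q)) nor (P -> S)

~S = ~F = T
U | ~S = F | T = T
~R = ~T = F
~R xor Q = F xor F = F
(U | ~S) nor (~R xor Q) = T nor F = F
~((U | ~S) nor (~R xor Q)) = ~F = T
P -> S = F -> F = T
~((U | ~S) nor (~R xor Q)) nor (P -> S) = T nor T = F
So Statement 1 is false.

Statement 2: In symbols: ~(S <-> ((P & R) -> Q))

P & R = F & T = F
(P & R) -> Q = F -> F = T
S <-> ((P & R) -> Q) = F <-> T = F
~(S <-> ((P & R) -> Q)) = ~F = T
Hence Statement 2 is true.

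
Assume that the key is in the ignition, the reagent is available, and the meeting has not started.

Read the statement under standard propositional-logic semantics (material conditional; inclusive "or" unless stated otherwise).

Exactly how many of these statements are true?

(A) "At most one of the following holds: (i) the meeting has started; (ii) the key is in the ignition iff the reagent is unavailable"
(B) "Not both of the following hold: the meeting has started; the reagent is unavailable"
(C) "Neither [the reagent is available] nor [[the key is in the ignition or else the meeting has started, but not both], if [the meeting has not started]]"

Let K = "the meeting has started" (F), P = "the key is in the ignition" (T), M = "the reagent is available" (T).

(A): Parsed as K ↑ (P ↔ ¬M)

¬M = ¬T = F
P ↔ ¬M = T ↔ F = F
K ↑ (P ↔ ¬M) = F ↑ F = T
So (A) is true.

(B): In symbols: K ↑ ¬M

¬M = ¬T = F
K ↑ ¬M = F ↑ F = T
So (B) is true.

(C): Formalization: M ↓ (¬K → (P ⊕ K))

¬K = ¬F = T
P ⊕ K = T ⊕ F = T
¬K → (P ⊕ K) = T → T = T
M ↓ (¬K → (P ⊕ K)) = T ↓ T = F
Hence (C) is false.

Count: 2.

2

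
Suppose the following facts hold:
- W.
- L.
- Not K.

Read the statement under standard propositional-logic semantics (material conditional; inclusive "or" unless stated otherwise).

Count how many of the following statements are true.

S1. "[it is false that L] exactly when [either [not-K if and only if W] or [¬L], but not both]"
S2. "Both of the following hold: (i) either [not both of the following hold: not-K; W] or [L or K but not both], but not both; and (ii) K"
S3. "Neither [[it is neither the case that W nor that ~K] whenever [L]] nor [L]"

S1: This is ¬L ↔ ((¬K ↔ W) ⊕ ¬L).

¬L = ¬T = F
¬K = ¬F = T
¬K ↔ W = T ↔ T = T
¬L = ¬T = F
(¬K ↔ W) ⊕ ¬L = T ⊕ F = T
¬L ↔ ((¬K ↔ W) ⊕ ¬L) = F ↔ T = F
Hence S1 is false.

S2: This is ((¬K ↑ W) ⊕ (L ⊕ K)) ∧ K.

¬K = ¬F = T
¬K ↑ W = T ↑ T = F
L ⊕ K = T ⊕ F = T
(¬K ↑ W) ⊕ (L ⊕ K) = F ⊕ T = T
((¬K ↑ W) ⊕ (L ⊕ K)) ∧ K = T ∧ F = F
Thus S2 is false.

S3: Formalization: (L → (W ↓ ¬K)) ↓ L

¬K = ¬F = T
W ↓ ¬K = T ↓ T = F
L → (W ↓ ¬K) = T → F = F
(L → (W ↓ ¬K)) ↓ L = F ↓ T = F
Hence S3 is false.

True statements: 0 (none).

0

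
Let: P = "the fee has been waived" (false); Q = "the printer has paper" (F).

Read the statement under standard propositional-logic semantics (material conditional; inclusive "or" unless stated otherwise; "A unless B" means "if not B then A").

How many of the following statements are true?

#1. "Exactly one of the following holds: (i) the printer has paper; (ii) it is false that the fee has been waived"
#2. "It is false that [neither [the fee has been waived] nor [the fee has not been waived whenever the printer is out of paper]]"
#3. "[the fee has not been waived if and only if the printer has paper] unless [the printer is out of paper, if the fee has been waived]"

3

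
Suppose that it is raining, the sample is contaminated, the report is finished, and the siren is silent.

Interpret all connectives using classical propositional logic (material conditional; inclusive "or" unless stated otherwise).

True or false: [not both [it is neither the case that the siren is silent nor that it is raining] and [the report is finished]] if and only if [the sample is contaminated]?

Let P = "the siren is sounding" (False), N = "it is raining" (True), D = "the report is finished" (True), L = "the sample is contaminated" (True).
This is ((not P nor N) nand D) iff L.

not P = not False = True
not P nor N = True nor True = False
(not P nor N) nand D = False nand True = True
((not P nor N) nand D) iff L = True iff True = True

True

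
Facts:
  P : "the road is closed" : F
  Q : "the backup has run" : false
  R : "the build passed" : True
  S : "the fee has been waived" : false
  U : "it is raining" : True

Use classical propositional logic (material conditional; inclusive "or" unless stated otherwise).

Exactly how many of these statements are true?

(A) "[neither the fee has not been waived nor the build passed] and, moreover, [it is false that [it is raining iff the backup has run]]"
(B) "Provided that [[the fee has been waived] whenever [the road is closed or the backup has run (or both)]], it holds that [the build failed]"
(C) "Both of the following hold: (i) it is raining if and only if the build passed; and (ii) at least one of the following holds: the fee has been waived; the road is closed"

0

(A): Parsed as (~S nor R) & ~(U <-> Q)

~S = ~F = T
~S nor R = T nor T = F
U <-> Q = T <-> F = F
~(U <-> Q) = ~F = T
(~S nor R) & ~(U <-> Q) = F & T = F
Hence (A) is false.

(B): This is ((P | Q) -> S) -> ~R.

P | Q = F | F = F
(P | Q) -> S = F -> F = T
~R = ~T = F
((P | Q) -> S) -> ~R = T -> F = F
So (B) is false.

(C): Formalization: (U <-> R) & (S | P)

U <-> R = T <-> T = T
S | P = F | F = F
(U <-> R) & (S | P) = T & F = F
Thus (C) is false.

True statements: 0 (none).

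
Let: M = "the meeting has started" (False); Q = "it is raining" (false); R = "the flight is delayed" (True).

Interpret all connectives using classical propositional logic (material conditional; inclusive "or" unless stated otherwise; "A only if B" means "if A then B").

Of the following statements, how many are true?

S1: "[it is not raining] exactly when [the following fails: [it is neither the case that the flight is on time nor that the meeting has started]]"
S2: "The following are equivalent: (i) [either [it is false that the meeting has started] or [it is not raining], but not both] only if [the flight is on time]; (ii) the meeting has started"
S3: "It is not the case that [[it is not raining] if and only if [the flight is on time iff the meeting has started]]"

S1: Parsed as ¬Q ↔ ¬(¬R ↓ M)

¬Q = ¬F = T
¬R = ¬T = F
¬R ↓ M = F ↓ F = T
¬(¬R ↓ M) = ¬T = F
¬Q ↔ ¬(¬R ↓ M) = T ↔ F = F
So S1 is false.

S2: Formalization: ((¬M ⊕ ¬Q) → ¬R) ↔ M

¬M = ¬F = T
¬Q = ¬F = T
¬M ⊕ ¬Q = T ⊕ T = F
¬R = ¬T = F
(¬M ⊕ ¬Q) → ¬R = F → F = T
((¬M ⊕ ¬Q) → ¬R) ↔ M = T ↔ F = F
So S2 is false.

S3: Parsed as ¬(¬Q ↔ (¬R ↔ M))

¬Q = ¬F = T
¬R = ¬T = F
¬R ↔ M = F ↔ F = T
¬Q ↔ (¬R ↔ M) = T ↔ T = T
¬(¬Q ↔ (¬R ↔ M)) = ¬T = F
Hence S3 is false.

0 of the 3 statements are true (none).

0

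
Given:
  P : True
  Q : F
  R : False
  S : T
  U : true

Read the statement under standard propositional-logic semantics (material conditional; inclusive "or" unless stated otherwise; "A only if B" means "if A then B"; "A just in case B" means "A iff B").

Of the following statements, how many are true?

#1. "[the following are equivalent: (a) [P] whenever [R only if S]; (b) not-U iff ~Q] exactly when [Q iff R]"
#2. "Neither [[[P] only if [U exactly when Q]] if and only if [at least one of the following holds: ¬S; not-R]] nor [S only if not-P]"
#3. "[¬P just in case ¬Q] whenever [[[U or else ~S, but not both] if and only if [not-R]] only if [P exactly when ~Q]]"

#1: In symbols: (((R -> S) -> P) <-> (~U <-> ~Q)) <-> (Q <-> R)

R -> S = F -> T = T
(R -> S) -> P = T -> T = T
~U = ~T = F
~Q = ~F = T
~U <-> ~Q = F <-> T = F
((R -> S) -> P) <-> (~U <-> ~Q) = T <-> F = F
Q <-> R = F <-> F = T
(((R -> S) -> P) <-> (~U <-> ~Q)) <-> (Q <-> R) = F <-> T = F
Hence #1 is false.

#2: Parsed as ((P -> (U <-> Q)) <-> (~S | ~R)) nor (S -> ~P)

U <-> Q = T <-> F = F
P -> (U <-> Q) = T -> F = F
~S = ~T = F
~R = ~F = T
~S | ~R = F | T = T
(P -> (U <-> Q)) <-> (~S | ~R) = F <-> T = F
~P = ~T = F
S -> ~P = T -> F = F
((P -> (U <-> Q)) <-> (~S | ~R)) nor (S -> ~P) = F nor F = T
Thus #2 is true.

#3: Parsed as (((U xor ~S) <-> ~R) -> (P <-> ~Q)) -> (~P <-> ~Q)

~S = ~T = F
U xor ~S = T xor F = T
~R = ~F = T
(U xor ~S) <-> ~R = T <-> T = T
~Q = ~F = T
P <-> ~Q = T <-> T = T
((U xor ~S) <-> ~R) -> (P <-> ~Q) = T -> T = T
~P = ~T = F
~Q = ~F = T
~P <-> ~Q = F <-> T = F
(((U xor ~S) <-> ~R) -> (P <-> ~Q)) -> (~P <-> ~Q) = T -> F = F
Thus #3 is false.

1 of the 3 statements is true (#2).

1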